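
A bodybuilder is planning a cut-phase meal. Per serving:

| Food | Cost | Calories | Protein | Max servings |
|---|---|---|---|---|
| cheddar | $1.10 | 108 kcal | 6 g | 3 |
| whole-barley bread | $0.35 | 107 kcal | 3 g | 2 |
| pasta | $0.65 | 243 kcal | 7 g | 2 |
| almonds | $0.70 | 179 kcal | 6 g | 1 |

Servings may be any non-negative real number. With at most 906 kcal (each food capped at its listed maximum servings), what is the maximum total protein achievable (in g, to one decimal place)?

Protein per kcal: cheddar 0.05556, almonds 0.03352, pasta 0.02881, whole-barley bread 0.02804.
Take 3 servings of cheddar: uses 324 kcal, +18.0 g protein (running total 18.0 g).
Take 1 serving of almonds: uses 179 kcal, +6.0 g protein (running total 24.0 g).
Take 1.658 servings of pasta: uses 403 kcal, +11.6 g protein (running total 35.6 g).
Greedy by best ratio exhausts the calories allowance optimally: 35.6 g.

35.6 g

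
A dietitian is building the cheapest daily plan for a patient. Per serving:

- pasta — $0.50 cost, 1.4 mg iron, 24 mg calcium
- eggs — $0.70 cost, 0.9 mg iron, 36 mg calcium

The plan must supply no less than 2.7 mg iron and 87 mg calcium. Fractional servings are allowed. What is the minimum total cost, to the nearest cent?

$1.71

An LP optimum is at a vertex; with two nutrient constraints at most two foods are used. Check each candidate.
pasta only: max(2.7/1.4, 87/24) = 3.625 servings → $1.81.
eggs only: max(2.7/0.9, 87/36) = 3 servings → $2.10.
pasta + eggs with both tight: 0.6562 servings and 1.979 servings → $1.71.
So the least-cost plan costs $1.71.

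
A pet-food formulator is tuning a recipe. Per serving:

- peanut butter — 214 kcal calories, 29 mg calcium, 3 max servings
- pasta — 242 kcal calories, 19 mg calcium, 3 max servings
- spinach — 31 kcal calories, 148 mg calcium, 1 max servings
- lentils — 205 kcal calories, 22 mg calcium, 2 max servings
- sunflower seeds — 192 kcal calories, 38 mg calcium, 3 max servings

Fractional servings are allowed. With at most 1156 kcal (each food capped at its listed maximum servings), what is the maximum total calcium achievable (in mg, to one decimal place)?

Calcium per kcal: spinach 4.774, sunflower seeds 0.1979, peanut butter 0.1355, lentils 0.1073, pasta 0.07851.
Take 1 serving of spinach: uses 31 kcal, +148.0 mg calcium (running total 148.0 mg).
Take 3 servings of sunflower seeds: uses 576 kcal, +114.0 mg calcium (running total 262.0 mg).
Take 2.565 servings of peanut butter: uses 549 kcal, +74.4 mg calcium (running total 336.4 mg).
Filling greedily by calcium-per-kcal is optimal for one linear limit, giving 336.4 mg.

336.4 mg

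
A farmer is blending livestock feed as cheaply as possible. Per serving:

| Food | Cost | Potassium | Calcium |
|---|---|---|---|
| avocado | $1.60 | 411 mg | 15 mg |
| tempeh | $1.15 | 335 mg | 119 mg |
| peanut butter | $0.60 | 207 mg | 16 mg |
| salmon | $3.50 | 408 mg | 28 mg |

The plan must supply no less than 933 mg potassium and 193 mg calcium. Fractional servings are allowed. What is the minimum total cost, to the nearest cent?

The cheapest plan sits at a corner of the feasible region — with two constraints it uses at most two foods.
avocado only: max(933/411, 193/15) = 12.87 servings → $20.59.
tempeh only: max(933/335, 193/119) = 2.785 servings → $3.20.
peanut butter only: max(933/207, 193/16) = 12.06 servings → $7.24.
salmon only: max(933/408, 193/28) = 6.893 servings → $24.12.
avocado + tempeh with both tight: 1.057 servings and 1.489 servings → $3.40.
avocado + peanut butter: the both-tight solution has a negative serving — not a feasible corner.
avocado + salmon: the both-tight solution has a negative serving — not a feasible corner.
tempeh + peanut butter with both tight: 1.298 servings and 2.406 servings → $2.94.
tempeh + salmon with both tight: 1.343 servings and 1.184 servings → $5.69.
peanut butter + salmon with both targets exact would need a negative amount; discard.
Cheapest feasible corner: $2.94.

$2.94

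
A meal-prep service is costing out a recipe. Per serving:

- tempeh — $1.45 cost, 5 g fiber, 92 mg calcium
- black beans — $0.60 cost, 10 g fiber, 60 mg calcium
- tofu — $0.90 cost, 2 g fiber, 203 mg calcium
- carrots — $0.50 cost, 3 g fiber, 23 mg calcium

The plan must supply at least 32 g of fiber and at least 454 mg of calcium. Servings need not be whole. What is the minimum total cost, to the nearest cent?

An LP optimum is at a vertex; with two nutrient constraints at most two foods are used. Check each candidate.
tempeh only: max(32/5, 454/92) = 6.4 servings → $9.28.
black beans only: max(32/10, 454/60) = 7.567 servings → $4.54.
tofu only: max(32/2, 454/203) = 16 servings → $14.40.
carrots only: max(32/3, 454/23) = 19.74 servings → $9.87.
tempeh + black beans with both tight: 4.226 servings and 1.087 servings → $6.78.
tempeh + tofu: the both-tight solution has a negative serving — not a feasible corner.
tempeh + carrots with both tight: 3.888 servings and 4.186 servings → $7.73.
black beans + tofu with both tight: 2.926 servings and 1.372 servings → $2.99.
black beans + carrots: the both-tight solution has a negative serving — not a feasible corner.
tofu + carrots with both tight: 1.112 servings and 9.925 servings → $5.96.
So the least-cost plan costs $2.99.

$2.99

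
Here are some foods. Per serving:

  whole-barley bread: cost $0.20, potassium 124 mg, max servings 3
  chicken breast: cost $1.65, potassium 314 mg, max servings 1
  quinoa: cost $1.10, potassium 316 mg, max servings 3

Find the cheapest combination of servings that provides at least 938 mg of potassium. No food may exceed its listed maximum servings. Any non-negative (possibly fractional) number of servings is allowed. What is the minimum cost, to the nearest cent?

$2.57

Cost per mg of potassium: whole-barley bread $0.0016, quinoa $0.0035, chicken breast $0.0053.
Take 3 servings of whole-barley bread: +372.0 mg potassium for $0.60 (total $0.60, still need 566.0 mg).
Take 1.791 servings of quinoa: +566.0 mg potassium for $1.97 (total $2.57, still need 0.0 mg).
Filling from the cheapest source first is optimal under one linear minimum: $2.57.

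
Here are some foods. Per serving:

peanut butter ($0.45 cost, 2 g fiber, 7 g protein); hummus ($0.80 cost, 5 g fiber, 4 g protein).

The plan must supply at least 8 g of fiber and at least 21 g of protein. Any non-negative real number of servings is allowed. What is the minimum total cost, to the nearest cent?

$1.63

The cheapest plan sits at a corner of the feasible region — with two constraints it uses at most two foods.
peanut butter only: max(8/2, 21/7) = 4 servings → $1.80.
hummus only: max(8/5, 21/4) = 5.25 servings → $4.20.
peanut butter + hummus with both tight: 2.704 servings and 0.5185 servings → $1.63.
Cheapest feasible corner: $1.63.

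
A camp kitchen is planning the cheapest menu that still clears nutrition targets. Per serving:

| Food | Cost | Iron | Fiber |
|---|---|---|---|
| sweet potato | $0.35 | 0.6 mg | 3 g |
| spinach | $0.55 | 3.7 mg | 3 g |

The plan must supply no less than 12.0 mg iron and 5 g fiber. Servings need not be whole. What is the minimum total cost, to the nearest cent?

$1.78

At the optimum either one food covers both requirements or two foods hit both targets exactly; no other combination can be cheaper.
sweet potato only: max(12.0/0.6, 5/3) = 20 servings → $7.00.
spinach only: max(12.0/3.7, 5/3) = 3.243 servings → $1.78.
sweet potato + spinach: the both-tight solution has a negative serving — not a feasible corner.
Cheapest feasible corner: $1.78.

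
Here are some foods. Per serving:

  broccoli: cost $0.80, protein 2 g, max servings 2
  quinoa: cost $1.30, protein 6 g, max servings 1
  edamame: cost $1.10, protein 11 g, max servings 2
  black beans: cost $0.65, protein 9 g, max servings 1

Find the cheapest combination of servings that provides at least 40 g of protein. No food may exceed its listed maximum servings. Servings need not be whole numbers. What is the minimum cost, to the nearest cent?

Cost per g of protein: black beans $0.0722, edamame $0.1000, quinoa $0.2167, broccoli $0.4000.
Take 1 serving of black beans: +9.0 g protein for $0.65 (total $0.65, still need 31.0 g).
Take 2 servings of edamame: +22.0 g protein for $2.20 (total $2.85, still need 9.0 g).
Take 1 serving of quinoa: +6.0 g protein for $1.30 (total $4.15, still need 3.0 g).
Take 1.5 servings of broccoli: +3.0 g protein for $1.20 (total $5.35, still need 0.0 g).
Greedy by cheapest-per-g is optimal for a single linear constraint, so the minimum cost is $5.35.

$5.35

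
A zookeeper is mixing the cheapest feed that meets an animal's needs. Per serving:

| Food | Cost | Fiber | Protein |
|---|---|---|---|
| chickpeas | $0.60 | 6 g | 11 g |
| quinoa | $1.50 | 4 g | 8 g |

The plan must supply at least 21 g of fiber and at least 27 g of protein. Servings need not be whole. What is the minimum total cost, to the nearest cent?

$2.10

For a min-cost LP with two ≥-constraints, a basic feasible solution has at most two positive variables.
chickpeas only: max(21/6, 27/11) = 3.5 servings → $2.10.
quinoa only: max(21/4, 27/8) = 5.25 servings → $7.88.
chickpeas + quinoa: the both-tight solution has a negative serving — not a feasible corner.
So the least-cost plan costs $2.10.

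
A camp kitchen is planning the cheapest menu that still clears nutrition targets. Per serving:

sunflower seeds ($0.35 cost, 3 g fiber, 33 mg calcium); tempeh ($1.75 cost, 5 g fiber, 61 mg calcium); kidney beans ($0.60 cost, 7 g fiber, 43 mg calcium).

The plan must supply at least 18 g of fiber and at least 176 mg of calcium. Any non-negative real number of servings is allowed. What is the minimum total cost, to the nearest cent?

$1.96

For a min-cost LP with two ≥-constraints, a basic feasible solution has at most two positive variables.
sunflower seeds only: max(18/3, 176/33) = 6 servings → $2.10.
tempeh only: max(18/5, 176/61) = 3.6 servings → $6.30.
kidney beans only: max(18/7, 176/43) = 4.093 servings → $2.46.
sunflower seeds + tempeh: intersection lies outside the first quadrant.
sunflower seeds + kidney beans with both tight: 4.49 servings and 0.6471 servings → $1.96.
tempeh + kidney beans with both tight: 2.16 servings and 1.028 servings → $4.40.
So the least-cost plan costs $1.96.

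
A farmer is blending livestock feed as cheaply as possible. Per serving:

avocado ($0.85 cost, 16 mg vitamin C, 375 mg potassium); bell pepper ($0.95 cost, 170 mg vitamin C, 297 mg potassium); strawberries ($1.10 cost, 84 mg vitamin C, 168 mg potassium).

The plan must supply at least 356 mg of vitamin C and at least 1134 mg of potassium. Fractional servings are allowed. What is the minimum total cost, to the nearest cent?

Two binding constraints pin down two serving amounts, so the optimal mix uses at most two foods. The candidates are each food alone (scaled to the tighter of vitamin C/potassium) and each pair with both constraints tight.
avocado only: max(356/16, 1134/375) = 22.25 servings → $18.91.
bell pepper only: max(356/170, 1134/297) = 3.818 servings → $3.63.
strawberries only: max(356/84, 1134/168) = 6.75 servings → $7.42.
avocado + bell pepper with both tight: 1.475 servings and 1.955 servings → $3.11.
avocado + strawberries with both tight: 1.23 servings and 4.004 servings → $5.45.
bell pepper + strawberries with both targets exact would need a negative amount; discard.
So the least-cost plan costs $3.11.

$3.11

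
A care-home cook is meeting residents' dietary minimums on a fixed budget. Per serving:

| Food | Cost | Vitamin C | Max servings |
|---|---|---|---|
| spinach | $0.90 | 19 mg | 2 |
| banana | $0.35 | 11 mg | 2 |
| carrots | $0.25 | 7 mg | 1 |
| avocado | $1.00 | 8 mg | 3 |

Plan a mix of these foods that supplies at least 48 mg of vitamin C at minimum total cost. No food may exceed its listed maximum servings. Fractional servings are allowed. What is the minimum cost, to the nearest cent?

$1.85

Cost per mg of vitamin C: banana $0.0318, carrots $0.0357, spinach $0.0474, avocado $0.1250.
Take 2 servings of banana: +22.0 mg vitamin C for $0.70 (total $0.70, still need 26.0 mg).
Take 1 serving of carrots: +7.0 mg vitamin C for $0.25 (total $0.95, still need 19.0 mg).
Take 1 serving of spinach: +19.0 mg vitamin C for $0.90 (total $1.85, still need 0.0 mg).
Filling from the cheapest source first is optimal under one linear minimum: $1.85.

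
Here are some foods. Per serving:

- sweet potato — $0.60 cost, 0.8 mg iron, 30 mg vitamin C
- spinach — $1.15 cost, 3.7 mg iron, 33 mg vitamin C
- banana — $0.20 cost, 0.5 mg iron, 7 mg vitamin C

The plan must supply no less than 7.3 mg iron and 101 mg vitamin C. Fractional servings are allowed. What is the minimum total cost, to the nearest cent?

At the optimum either one food covers both requirements or two foods hit both targets exactly; no other combination can be cheaper.
sweet potato only: max(7.3/0.8, 101/30) = 9.125 servings → $5.47.
spinach only: max(7.3/3.7, 101/33) = 3.061 servings → $3.52.
banana only: max(7.3/0.5, 101/7) = 14.6 servings → $2.92.
sweet potato + spinach with both tight: 1.57 servings and 1.634 servings → $2.82.
sweet potato + banana with both targets exact would need a negative amount; discard.
spinach + banana with both tight: 0.06383 servings and 14.13 servings → $2.90.
Cheapest feasible corner: $2.82.

$2.82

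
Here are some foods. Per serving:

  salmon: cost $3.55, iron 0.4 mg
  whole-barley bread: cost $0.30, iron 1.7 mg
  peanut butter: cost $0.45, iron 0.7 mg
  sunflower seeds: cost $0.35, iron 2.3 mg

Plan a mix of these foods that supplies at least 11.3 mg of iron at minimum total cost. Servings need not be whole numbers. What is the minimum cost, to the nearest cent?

Cost per mg of iron: sunflower seeds $0.1522, whole-barley bread $0.1765, peanut butter $0.6429, salmon $8.8750.
With no serving limits, use only sunflower seeds: 11.3 mg / 2.3 mg = 4.913 servings × $0.35 = $1.72.

$1.72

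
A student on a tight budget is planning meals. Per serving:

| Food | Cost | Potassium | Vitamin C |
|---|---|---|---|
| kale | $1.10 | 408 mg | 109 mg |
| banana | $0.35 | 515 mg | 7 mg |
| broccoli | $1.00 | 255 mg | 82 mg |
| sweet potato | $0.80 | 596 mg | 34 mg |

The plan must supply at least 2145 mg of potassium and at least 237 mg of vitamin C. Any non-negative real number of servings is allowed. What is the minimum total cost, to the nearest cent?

Check every corner: each single food scaled to meet both minima, and each pair solved so both constraints bind.
kale only: max(2145/408, 237/109) = 5.257 servings → $5.78.
banana only: max(2145/515, 237/7) = 33.86 servings → $11.85.
broccoli only: max(2145/255, 237/82) = 8.412 servings → $8.41.
sweet potato only: max(2145/596, 237/34) = 6.971 servings → $5.58.
kale + banana with both tight: 2.009 servings and 2.573 servings → $3.11.
kale + broccoli with both targets exact would need a negative amount; discard.
kale + sweet potato with both tight: 1.337 servings and 2.684 servings → $3.62.
banana + broccoli with both tight: 2.855 servings and 2.647 servings → $3.65.
banana + sweet potato: intersection lies outside the first quadrant.
broccoli + sweet potato with both tight: 1.699 servings and 2.872 servings → $4.00.
So the least-cost plan costs $3.11.

$3.11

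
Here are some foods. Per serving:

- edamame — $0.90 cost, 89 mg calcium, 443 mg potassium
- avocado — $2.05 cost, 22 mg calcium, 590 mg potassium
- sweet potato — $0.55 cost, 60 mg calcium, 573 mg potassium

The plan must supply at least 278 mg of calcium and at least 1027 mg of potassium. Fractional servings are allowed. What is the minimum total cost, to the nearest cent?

For a min-cost LP with two ≥-constraints, a basic feasible solution has at most two positive variables.
edamame only: max(278/89, 1027/443) = 3.124 servings → $2.81.
avocado only: max(278/22, 1027/590) = 12.64 servings → $25.90.
sweet potato only: max(278/60, 1027/573) = 4.633 servings → $2.55.
edamame + avocado: intersection lies outside the first quadrant.
edamame + sweet potato: the both-tight solution has a negative serving — not a feasible corner.
avocado + sweet potato: the both-tight solution has a negative serving — not a feasible corner.
Cheapest feasible corner: $2.55.

$2.55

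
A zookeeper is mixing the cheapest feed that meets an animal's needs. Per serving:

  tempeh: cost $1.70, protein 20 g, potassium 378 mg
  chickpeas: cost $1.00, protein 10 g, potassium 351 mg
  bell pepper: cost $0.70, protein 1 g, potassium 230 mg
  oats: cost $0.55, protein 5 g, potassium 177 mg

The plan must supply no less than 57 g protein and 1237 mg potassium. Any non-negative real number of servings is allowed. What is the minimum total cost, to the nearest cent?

The cheapest plan sits at a corner of the feasible region — with two constraints it uses at most two foods.
tempeh only: max(57/20, 1237/378) = 3.272 servings → $5.56.
chickpeas only: max(57/10, 1237/351) = 5.7 servings → $5.70.
bell pepper only: max(57/1, 1237/230) = 57 servings → $39.90.
oats only: max(57/5, 1237/177) = 11.4 servings → $6.27.
tempeh + chickpeas with both tight: 2.357 servings and 0.9858 servings → $4.99.
tempeh + bell pepper with both tight: 2.812 servings and 0.7565 servings → $5.31.
tempeh + oats with both tight: 2.366 servings and 1.936 servings → $5.09.
chickpeas + bell pepper: intersection lies outside the first quadrant.
chickpeas + oats: the both-tight solution has a negative serving — not a feasible corner.
bell pepper + oats with both targets exact would need a negative amount; discard.
Cheapest feasible corner: $4.99.

$4.99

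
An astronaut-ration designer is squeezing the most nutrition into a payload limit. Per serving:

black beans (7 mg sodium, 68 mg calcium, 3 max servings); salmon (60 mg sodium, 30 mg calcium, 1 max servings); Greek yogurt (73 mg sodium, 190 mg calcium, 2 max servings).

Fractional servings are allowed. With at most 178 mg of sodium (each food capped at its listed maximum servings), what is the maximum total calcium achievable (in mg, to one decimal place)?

Calcium per mg sodium: black beans 9.714, Greek yogurt 2.603, salmon 0.5.
Take 3 servings of black beans: uses 21 mg sodium, +204.0 mg calcium (running total 204.0 mg).
Take 2 servings of Greek yogurt: uses 146 mg sodium, +380.0 mg calcium (running total 584.0 mg).
Take 0.1833 servings of salmon: uses 11 mg sodium, +5.5 mg calcium (running total 589.5 mg).
Greedy by best ratio exhausts the sodium allowance optimally: 589.5 mg.

589.5 mg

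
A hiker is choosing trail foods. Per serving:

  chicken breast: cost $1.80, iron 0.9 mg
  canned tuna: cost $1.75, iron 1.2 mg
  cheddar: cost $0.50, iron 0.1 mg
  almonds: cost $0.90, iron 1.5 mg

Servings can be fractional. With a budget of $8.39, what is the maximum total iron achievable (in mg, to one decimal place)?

14.0 mg

Iron per dollar: almonds 1.667, canned tuna 0.6857, chicken breast 0.5, cheddar 0.2.
With no serving limits, spend the whole cost allowance on almonds: $8.39 / $0.90 × 1.5 mg = 14.0 mg.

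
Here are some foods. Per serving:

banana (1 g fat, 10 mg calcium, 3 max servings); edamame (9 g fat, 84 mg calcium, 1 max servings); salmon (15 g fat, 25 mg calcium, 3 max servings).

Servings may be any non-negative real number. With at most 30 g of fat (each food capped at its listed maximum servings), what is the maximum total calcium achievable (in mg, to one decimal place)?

Calcium per g fat: banana 10, edamame 9.333, salmon 1.667.
Take 3 servings of banana: uses 3 g fat, +30.0 mg calcium (running total 30.0 mg).
Take 1 serving of edamame: uses 9 g fat, +84.0 mg calcium (running total 114.0 mg).
Take 1.2 servings of salmon: uses 18 g fat, +30.0 mg calcium (running total 144.0 mg).
Filling greedily by calcium-per-g fat is optimal for one linear limit, giving 144.0 mg.

144.0 mg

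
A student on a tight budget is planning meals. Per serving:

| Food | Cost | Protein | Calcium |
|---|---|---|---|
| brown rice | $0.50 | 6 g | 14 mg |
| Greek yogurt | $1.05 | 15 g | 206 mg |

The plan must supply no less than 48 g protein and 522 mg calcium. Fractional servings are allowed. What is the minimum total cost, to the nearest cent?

This is a tiny linear program; its minimum lies at a vertex of the feasible set. List the vertices and price them.
brown rice only: max(48/6, 522/14) = 37.29 servings → $18.64.
Greek yogurt only: max(48/15, 522/206) = 3.2 servings → $3.36.
brown rice + Greek yogurt with both tight: 2.006 servings and 2.398 servings → $3.52.
The minimum over all feasible corners is $3.36.

$3.36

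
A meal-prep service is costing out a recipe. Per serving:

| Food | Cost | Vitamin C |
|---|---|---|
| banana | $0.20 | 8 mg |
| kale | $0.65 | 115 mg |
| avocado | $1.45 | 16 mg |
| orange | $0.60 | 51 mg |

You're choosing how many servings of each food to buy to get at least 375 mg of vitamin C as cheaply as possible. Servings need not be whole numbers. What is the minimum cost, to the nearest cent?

$2.12

Cost per mg of vitamin C: kale $0.0057, orange $0.0118, banana $0.0250, avocado $0.0906.
With no serving limits, use only kale: 375 mg / 115 mg = 3.261 servings × $0.65 = $2.12.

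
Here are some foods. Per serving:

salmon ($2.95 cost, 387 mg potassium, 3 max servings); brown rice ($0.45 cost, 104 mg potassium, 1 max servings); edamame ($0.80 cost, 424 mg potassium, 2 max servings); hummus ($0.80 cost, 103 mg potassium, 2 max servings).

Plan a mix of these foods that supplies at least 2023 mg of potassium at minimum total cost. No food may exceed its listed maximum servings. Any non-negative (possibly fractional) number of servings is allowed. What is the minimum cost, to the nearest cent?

Cost per mg of potassium: edamame $0.0019, brown rice $0.0043, salmon $0.0076, hummus $0.0078.
Take 2 servings of edamame: +848.0 mg potassium for $1.60 (total $1.60, still need 1175.0 mg).
Take 1 serving of brown rice: +104.0 mg potassium for $0.45 (total $2.05, still need 1071.0 mg).
Take 2.767 servings of salmon: +1071.0 mg potassium for $8.16 (total $10.21, still need 0.0 mg).
Filling from the cheapest source first is optimal under one linear minimum: $10.21.

$10.21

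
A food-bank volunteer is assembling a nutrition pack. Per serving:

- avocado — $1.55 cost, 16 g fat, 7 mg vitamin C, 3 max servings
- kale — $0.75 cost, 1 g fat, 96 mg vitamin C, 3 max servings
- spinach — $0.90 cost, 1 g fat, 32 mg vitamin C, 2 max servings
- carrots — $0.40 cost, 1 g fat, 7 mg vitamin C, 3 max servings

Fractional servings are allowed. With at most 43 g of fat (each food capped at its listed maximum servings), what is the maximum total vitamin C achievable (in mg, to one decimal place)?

388.3 mg

Vitamin C per g fat: kale 96, spinach 32, carrots 7, avocado 0.4375.
Take 3 servings of kale: uses 3 g fat, +288.0 mg vitamin C (running total 288.0 mg).
Take 2 servings of spinach: uses 2 g fat, +64.0 mg vitamin C (running total 352.0 mg).
Take 3 servings of carrots: uses 3 g fat, +21.0 mg vitamin C (running total 373.0 mg).
Take 2.188 servings of avocado: uses 35 g fat, +15.3 mg vitamin C (running total 388.3 mg).
Greedy by best ratio exhausts the fat allowance optimally: 388.3 mg.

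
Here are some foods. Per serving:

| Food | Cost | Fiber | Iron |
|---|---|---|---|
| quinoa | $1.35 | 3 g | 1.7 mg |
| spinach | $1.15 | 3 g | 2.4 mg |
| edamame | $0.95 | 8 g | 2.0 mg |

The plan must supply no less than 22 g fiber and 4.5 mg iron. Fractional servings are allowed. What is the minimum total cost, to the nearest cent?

Two binding constraints pin down two serving amounts, so the optimal mix uses at most two foods. The candidates are each food alone (scaled to the tighter of fiber/iron) and each pair with both constraints tight.
quinoa only: max(22/3, 4.5/1.7) = 7.333 servings → $9.90.
spinach only: max(22/3, 4.5/2.4) = 7.333 servings → $8.43.
edamame only: max(22/8, 4.5/2.0) = 2.75 servings → $2.61.
quinoa + spinach: intersection lies outside the first quadrant.
quinoa + edamame: intersection lies outside the first quadrant.
spinach + edamame: intersection lies outside the first quadrant.
Cheapest feasible corner: $2.61.

$2.61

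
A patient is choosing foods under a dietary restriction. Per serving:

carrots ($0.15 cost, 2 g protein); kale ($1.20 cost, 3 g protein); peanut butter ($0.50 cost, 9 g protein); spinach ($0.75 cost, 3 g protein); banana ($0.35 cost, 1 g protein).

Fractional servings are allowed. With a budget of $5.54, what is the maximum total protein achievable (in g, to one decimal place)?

99.7 g

Protein per dollar: peanut butter 18, carrots 13.33, spinach 4, banana 2.857, kale 2.5.
With no serving limits, spend the whole cost allowance on peanut butter: $5.54 / $0.50 × 9 g = 99.7 g.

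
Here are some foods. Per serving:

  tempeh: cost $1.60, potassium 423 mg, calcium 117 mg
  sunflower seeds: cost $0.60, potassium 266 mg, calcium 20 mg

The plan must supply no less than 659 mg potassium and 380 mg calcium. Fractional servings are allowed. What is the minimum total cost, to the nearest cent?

At the optimum either one food covers both requirements or two foods hit both targets exactly; no other combination can be cheaper.
tempeh only: max(659/423, 380/117) = 3.248 servings → $5.20.
sunflower seeds only: max(659/266, 380/20) = 19 servings → $11.40.
tempeh + sunflower seeds: intersection lies outside the first quadrant.
Cheapest feasible corner: $5.20.

$5.20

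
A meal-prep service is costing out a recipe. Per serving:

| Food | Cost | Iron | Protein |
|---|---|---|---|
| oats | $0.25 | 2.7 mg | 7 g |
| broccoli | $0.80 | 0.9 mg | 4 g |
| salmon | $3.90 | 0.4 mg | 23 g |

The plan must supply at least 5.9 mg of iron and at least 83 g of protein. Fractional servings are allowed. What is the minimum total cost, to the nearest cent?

Compare the cost at each extreme point of the feasible region.
oats only: max(5.9/2.7, 83/7) = 11.86 servings → $2.96.
broccoli only: max(5.9/0.9, 83/4) = 20.75 servings → $16.60.
salmon only: max(5.9/0.4, 83/23) = 14.75 servings → $57.52.
oats + broccoli: the both-tight solution has a negative serving — not a feasible corner.
oats + salmon with both tight: 1.728 servings and 3.083 servings → $12.45.
broccoli + salmon with both tight: 5.366 servings and 2.675 servings → $14.73.
So the least-cost plan costs $2.96.

$2.96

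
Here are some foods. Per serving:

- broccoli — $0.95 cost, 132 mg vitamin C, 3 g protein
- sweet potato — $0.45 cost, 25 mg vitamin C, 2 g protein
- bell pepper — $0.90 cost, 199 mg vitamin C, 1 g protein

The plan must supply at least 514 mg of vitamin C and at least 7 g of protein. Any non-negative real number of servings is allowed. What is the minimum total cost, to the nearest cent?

Compare the cost at each extreme point of the feasible region.
broccoli only: max(514/132, 7/3) = 3.894 servings → $3.70.
sweet potato only: max(514/25, 7/2) = 20.56 servings → $9.25.
bell pepper only: max(514/199, 7/1) = 7 servings → $6.30.
broccoli + sweet potato with both targets exact would need a negative amount; discard.
broccoli + bell pepper with both tight: 1.89 servings and 1.329 servings → $2.99.
sweet potato + bell pepper with both tight: 2.357 servings and 2.287 servings → $3.12.
So the least-cost plan costs $2.99.

$2.99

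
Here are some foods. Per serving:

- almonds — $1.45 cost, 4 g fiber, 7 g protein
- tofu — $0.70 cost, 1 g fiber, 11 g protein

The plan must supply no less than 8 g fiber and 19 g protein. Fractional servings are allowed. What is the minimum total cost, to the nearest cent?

$3.08

An LP optimum is at a vertex; with two nutrient constraints at most two foods are used. Check each candidate.
almonds only: max(8/4, 19/7) = 2.714 servings → $3.94.
tofu only: max(8/1, 19/11) = 8 servings → $5.60.
almonds + tofu with both tight: 1.865 servings and 0.5405 servings → $3.08.
Cheapest feasible corner: $3.08.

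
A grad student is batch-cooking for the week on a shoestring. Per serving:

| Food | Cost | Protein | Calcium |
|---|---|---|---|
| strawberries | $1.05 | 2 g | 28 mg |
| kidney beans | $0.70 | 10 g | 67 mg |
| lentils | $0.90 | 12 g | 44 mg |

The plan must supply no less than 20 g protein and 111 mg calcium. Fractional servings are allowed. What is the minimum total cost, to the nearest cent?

$1.40

strawberries only: max(20/2, 111/28) = 10 servings → $10.50.
kidney beans only: max(20/10, 111/67) = 2 servings → $1.40.
lentils only: max(20/12, 111/44) = 2.523 servings → $2.27.
strawberries + kidney beans: intersection lies outside the first quadrant.
strawberries + lentils with both tight: 1.823 servings and 1.363 servings → $3.14.
kidney beans + lentils with both tight: 1.242 servings and 0.6319 servings → $1.44.
Cheapest feasible corner: $1.40.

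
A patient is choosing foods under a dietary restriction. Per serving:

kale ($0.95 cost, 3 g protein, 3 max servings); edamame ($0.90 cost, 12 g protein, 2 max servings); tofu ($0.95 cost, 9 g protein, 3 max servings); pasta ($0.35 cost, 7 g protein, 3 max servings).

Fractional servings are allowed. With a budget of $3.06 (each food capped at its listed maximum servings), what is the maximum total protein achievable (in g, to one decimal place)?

Protein per dollar: pasta 20, edamame 13.33, tofu 9.474, kale 3.158.
Take 3 servings of pasta: spends $1.05, +21.0 g protein (running total 21.0 g).
Take 2 servings of edamame: spends $1.80, +24.0 g protein (running total 45.0 g).
Take 0.2211 servings of tofu: spends $0.21, +2.0 g protein (running total 47.0 g).
Greedy by best ratio exhausts the cost allowance optimally: 47.0 g.

47.0 g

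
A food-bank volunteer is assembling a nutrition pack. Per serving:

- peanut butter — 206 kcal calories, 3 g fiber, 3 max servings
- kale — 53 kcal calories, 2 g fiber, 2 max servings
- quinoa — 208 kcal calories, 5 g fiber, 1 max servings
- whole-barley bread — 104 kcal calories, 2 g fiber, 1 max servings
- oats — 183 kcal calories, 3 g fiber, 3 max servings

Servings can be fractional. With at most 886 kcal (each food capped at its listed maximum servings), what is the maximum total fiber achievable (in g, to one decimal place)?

Fiber per kcal: kale 0.03774, quinoa 0.02404, whole-barley bread 0.01923, oats 0.01639, peanut butter 0.01456.
Take 2 servings of kale: uses 106 kcal, +4.0 g fiber (running total 4.0 g).
Take 1 serving of quinoa: uses 208 kcal, +5.0 g fiber (running total 9.0 g).
Take 1 serving of whole-barley bread: uses 104 kcal, +2.0 g fiber (running total 11.0 g).
Take 2.557 servings of oats: uses 468 kcal, +7.7 g fiber (running total 18.7 g).
Greedy by best ratio exhausts the calories allowance optimally: 18.7 g.

18.7 g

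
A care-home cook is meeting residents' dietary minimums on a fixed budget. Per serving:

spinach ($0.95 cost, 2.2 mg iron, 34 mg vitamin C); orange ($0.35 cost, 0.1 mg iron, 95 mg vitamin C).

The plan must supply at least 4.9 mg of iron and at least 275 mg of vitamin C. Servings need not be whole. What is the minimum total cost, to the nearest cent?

$2.77

spinach only: max(4.9/2.2, 275/34) = 8.088 servings → $7.68.
orange only: max(4.9/0.1, 275/95) = 49 servings → $17.15.
spinach + orange with both tight: 2.13 servings and 2.132 servings → $2.77.
The minimum over all feasible corners is $2.77.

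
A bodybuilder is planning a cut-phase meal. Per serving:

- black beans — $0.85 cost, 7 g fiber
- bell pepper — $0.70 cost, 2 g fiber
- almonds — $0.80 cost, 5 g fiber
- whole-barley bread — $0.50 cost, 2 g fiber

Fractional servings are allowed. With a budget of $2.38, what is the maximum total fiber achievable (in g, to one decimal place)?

19.6 g

Fiber per dollar: black beans 8.235, almonds 6.25, whole-barley bread 4, bell pepper 2.857.
With no serving limits, spend the whole cost allowance on black beans: $2.38 / $0.85 × 7 g = 19.6 g.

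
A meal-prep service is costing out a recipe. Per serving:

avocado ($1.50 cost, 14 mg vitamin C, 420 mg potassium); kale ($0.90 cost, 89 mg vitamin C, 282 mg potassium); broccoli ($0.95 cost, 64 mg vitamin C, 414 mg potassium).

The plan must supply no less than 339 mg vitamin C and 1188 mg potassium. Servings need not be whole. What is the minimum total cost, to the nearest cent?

Minimising a linear cost over {vitamin C ≥ 339, potassium ≥ 1188, servings ≥ 0} — the optimum is at a vertex, using one or two foods.
avocado only: max(339/14, 1188/420) = 24.21 servings → $36.32.
kale only: max(339/89, 1188/282) = 4.213 servings → $3.79.
broccoli only: max(339/64, 1188/414) = 5.297 servings → $5.03.
avocado + kale with both tight: 0.3031 servings and 3.761 servings → $3.84.
avocado + broccoli: the both-tight solution has a negative serving — not a feasible corner.
kale + broccoli with both tight: 3.421 servings and 0.5391 servings → $3.59.
The minimum over all feasible corners is $3.59.

$3.59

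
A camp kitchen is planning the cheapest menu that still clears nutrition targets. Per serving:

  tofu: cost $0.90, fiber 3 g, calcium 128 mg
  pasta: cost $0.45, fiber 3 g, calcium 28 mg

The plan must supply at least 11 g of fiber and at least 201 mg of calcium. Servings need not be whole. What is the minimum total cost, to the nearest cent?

At the optimum either one food covers both requirements or two foods hit both targets exactly; no other combination can be cheaper.
tofu only: max(11/3, 201/128) = 3.667 servings → $3.30.
pasta only: max(11/3, 201/28) = 7.179 servings → $3.23.
tofu + pasta with both tight: 0.9833 servings and 2.683 servings → $2.09.
Cheapest feasible corner: $2.09.

$2.09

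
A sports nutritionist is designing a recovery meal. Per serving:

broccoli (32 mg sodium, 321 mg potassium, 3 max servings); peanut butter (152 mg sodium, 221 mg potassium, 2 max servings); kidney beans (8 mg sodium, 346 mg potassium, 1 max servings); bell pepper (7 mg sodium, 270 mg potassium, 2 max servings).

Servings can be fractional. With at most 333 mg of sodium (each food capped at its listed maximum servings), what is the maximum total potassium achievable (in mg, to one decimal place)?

Potassium per mg sodium: kidney beans 43.25, bell pepper 38.57, broccoli 10.03, peanut butter 1.454.
Take 1 serving of kidney beans: uses 8 mg sodium, +346.0 mg potassium (running total 346.0 mg).
Take 2 servings of bell pepper: uses 14 mg sodium, +540.0 mg potassium (running total 886.0 mg).
Take 3 servings of broccoli: uses 96 mg sodium, +963.0 mg potassium (running total 1849.0 mg).
Take 1.414 servings of peanut butter: uses 215 mg sodium, +312.6 mg potassium (running total 2161.6 mg).
Filling greedily by potassium-per-mg sodium is optimal for one linear limit, giving 2161.6 mg.

2161.6 mg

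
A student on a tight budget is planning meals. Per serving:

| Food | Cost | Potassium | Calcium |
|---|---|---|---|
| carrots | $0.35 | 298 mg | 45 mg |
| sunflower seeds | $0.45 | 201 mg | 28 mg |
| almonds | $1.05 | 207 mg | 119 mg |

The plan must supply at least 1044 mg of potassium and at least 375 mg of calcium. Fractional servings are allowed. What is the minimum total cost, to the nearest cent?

$2.92

carrots only: max(1044/298, 375/45) = 8.333 servings → $2.92.
sunflower seeds only: max(1044/201, 375/28) = 13.39 servings → $6.03.
almonds only: max(1044/207, 375/119) = 5.043 servings → $5.30.
carrots + sunflower seeds with both targets exact would need a negative amount; discard.
carrots + almonds with both tight: 1.783 servings and 2.477 servings → $3.22.
sunflower seeds + almonds with both tight: 2.572 servings and 2.546 servings → $3.83.
Cheapest feasible corner: $2.92.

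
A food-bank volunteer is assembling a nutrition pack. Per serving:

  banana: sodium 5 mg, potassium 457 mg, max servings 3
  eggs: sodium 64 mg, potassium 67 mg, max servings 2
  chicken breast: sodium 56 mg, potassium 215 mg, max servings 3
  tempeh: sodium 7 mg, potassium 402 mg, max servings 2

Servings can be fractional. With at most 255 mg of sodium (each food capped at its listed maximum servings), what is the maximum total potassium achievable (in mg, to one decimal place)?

Potassium per mg sodium: banana 91.4, tempeh 57.43, chicken breast 3.839, eggs 1.047.
Take 3 servings of banana: uses 15 mg sodium, +1371.0 mg potassium (running total 1371.0 mg).
Take 2 servings of tempeh: uses 14 mg sodium, +804.0 mg potassium (running total 2175.0 mg).
Take 3 servings of chicken breast: uses 168 mg sodium, +645.0 mg potassium (running total 2820.0 mg).
Take 0.9062 servings of eggs: uses 58 mg sodium, +60.7 mg potassium (running total 2880.7 mg).
Greedy by best ratio exhausts the sodium allowance optimally: 2880.7 mg.

2880.7 mg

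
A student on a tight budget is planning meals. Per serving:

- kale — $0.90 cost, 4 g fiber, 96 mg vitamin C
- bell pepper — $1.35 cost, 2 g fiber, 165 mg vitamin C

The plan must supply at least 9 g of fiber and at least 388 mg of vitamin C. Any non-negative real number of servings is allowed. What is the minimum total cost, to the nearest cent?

$3.35

With two linear requirements the optimum uses one or two foods; enumerate the corners.
kale only: max(9/4, 388/96) = 4.042 servings → $3.64.
bell pepper only: max(9/2, 388/165) = 4.5 servings → $6.08.
kale + bell pepper with both tight: 1.515 servings and 1.47 servings → $3.35.
Cheapest feasible corner: $3.35.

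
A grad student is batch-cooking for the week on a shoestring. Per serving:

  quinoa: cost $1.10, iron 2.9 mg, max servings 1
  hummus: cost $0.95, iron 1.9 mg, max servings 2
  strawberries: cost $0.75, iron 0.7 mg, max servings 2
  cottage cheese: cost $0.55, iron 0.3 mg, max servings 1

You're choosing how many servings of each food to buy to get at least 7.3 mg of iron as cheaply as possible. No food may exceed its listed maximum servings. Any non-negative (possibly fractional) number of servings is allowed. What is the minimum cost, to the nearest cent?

$3.64

Cost per mg of iron: quinoa $0.3793, hummus $0.5000, strawberries $1.0714, cottage cheese $1.8333.
Take 1 serving of quinoa: +2.9 mg iron for $1.10 (total $1.10, still need 4.4 mg).
Take 2 servings of hummus: +3.8 mg iron for $1.90 (total $3.00, still need 0.6 mg).
Take 0.8571 servings of strawberries: +0.6 mg iron for $0.64 (total $3.64, still need 0.0 mg).
Greedy by cheapest-per-mg is optimal for a single linear constraint, so the minimum cost is $3.64.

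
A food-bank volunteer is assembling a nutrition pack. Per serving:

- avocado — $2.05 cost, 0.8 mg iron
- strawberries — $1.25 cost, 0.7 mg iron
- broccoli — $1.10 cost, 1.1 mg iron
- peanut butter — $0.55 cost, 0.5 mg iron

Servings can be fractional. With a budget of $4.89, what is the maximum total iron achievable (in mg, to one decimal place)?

Iron per dollar: broccoli 1, peanut butter 0.9091, strawberries 0.56, avocado 0.3902.
With no serving limits, spend the whole cost allowance on broccoli: $4.89 / $1.10 × 1.1 mg = 4.9 mg.

4.9 mg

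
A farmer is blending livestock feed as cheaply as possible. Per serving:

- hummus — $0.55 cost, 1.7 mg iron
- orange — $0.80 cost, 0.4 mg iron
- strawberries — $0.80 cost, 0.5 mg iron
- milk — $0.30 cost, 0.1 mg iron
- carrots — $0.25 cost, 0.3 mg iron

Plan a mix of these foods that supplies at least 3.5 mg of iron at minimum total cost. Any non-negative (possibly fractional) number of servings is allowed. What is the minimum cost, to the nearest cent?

Cost per mg of iron: hummus $0.3235, carrots $0.8333, strawberries $1.6000, orange $2.0000, milk $3.0000.
With no serving limits, use only hummus: 3.5 mg / 1.7 mg = 2.059 servings × $0.55 = $1.13.

$1.13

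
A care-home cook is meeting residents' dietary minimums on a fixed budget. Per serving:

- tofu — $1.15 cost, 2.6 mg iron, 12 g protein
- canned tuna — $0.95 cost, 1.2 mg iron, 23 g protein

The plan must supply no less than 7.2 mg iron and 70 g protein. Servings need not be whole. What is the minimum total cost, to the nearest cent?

$4.07

Check every corner: each single food scaled to meet both minima, and each pair solved so both constraints bind.
tofu only: max(7.2/2.6, 70/12) = 5.833 servings → $6.71.
canned tuna only: max(7.2/1.2, 70/23) = 6 servings → $5.70.
tofu + canned tuna with both tight: 1.797 servings and 2.106 servings → $4.07.
Cheapest feasible corner: $4.07.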